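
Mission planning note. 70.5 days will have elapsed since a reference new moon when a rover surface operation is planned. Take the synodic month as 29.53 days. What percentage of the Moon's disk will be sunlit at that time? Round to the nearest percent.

Reduce mod P: 70.5 − 2×29.53 = 11.44 d into the current lunation.
Phase angle: θ = 360°·(11.44 d)/(29.53 d) = 139.5°.
Illuminated fraction = (1 − cos 139.5°)/2 = (1 − (-0.760))/2 ≈ 0.880, so 88%.

88%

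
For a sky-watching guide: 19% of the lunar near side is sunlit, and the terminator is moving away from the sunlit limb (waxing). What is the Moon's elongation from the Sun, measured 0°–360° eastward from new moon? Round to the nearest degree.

Invert f = (1 − cos θ)/2 to get cos θ = 1 − 2(0.19) = 0.620, hence θ₀ = arccos 0.620 = 51.7°.
Waxing ⇒ before full, so θ = 51.7°.

52°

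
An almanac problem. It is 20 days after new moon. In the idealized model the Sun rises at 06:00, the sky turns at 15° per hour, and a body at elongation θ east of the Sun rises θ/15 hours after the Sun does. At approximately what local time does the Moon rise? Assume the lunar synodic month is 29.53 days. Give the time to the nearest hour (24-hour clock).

Elongation θ = 360° × 20/29.53 ≈ 243.8°.
Delay after the Sun = 243.8° / (15°/h) ≈ 16.25 h.
06:00 + 16.25 h ≈ 22:15 → 22:00 to the nearest hour.

22:00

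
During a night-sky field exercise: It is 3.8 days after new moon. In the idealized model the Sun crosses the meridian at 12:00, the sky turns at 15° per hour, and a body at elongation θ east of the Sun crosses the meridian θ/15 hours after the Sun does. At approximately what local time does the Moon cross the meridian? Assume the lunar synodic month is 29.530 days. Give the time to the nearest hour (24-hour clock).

15:00

The Moon has covered 3.8/29.530 of its cycle, so θ ≈ 360° × 3.8/29.530 = 46.3°.
The Moon trails the Sun by θ/15 = 46.3/15 ≈ 3.09 hours.
12:00 + 3.09 h ≈ 15:05 → 15:00 to the nearest hour.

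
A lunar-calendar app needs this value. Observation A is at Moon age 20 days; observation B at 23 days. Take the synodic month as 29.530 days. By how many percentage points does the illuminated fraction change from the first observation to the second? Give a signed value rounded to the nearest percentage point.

First observation: θ = 360°·20/29.530 = 243.8°, so f = 0.721.
Second observation: θ = 280.4°, f = 0.410.
Δf = 0.410 − 0.721 = -0.311, i.e. -31 pp.

-31 pp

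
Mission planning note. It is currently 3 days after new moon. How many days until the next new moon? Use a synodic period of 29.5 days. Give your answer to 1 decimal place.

26.5 days

The next new moon completes the synodic month: 29.5 − 3 = 26.500 days.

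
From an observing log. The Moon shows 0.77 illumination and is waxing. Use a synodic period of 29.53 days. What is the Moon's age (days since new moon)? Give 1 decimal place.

From f = (1 − cos θ)/2: cos θ = 1 − 2×0.77 = -0.540; arccos → 122.7°.
Waxing ⇒ before full, so θ = 122.7°.
At 360°/29.53 d per day, 122.7° corresponds to 10.06 days.

10.1 days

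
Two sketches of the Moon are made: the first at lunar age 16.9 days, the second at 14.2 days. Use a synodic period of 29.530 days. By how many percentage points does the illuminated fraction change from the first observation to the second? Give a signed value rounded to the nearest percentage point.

+5 percentage points

First observation: θ = 360°·16.9/29.530 = 206.0°, so f = 0.949.
Second observation: θ = 173.1°, f = 0.996.
Δf = 0.996 − 0.949 = +0.047, i.e. +5 pp.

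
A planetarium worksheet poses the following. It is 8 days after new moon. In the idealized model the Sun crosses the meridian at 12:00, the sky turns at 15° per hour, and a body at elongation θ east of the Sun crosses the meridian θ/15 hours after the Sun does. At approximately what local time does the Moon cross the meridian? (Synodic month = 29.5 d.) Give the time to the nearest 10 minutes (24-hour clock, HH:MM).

18:30

The Moon has covered 8/29.5 of its cycle, so θ ≈ 360° × 8/29.5 = 97.6°.
At 15° of sky rotation per hour, 97.6° corresponds to a 6.51 h lag.
12:00 + 6.508 h ≈ 18:31 → 18:30 to the nearest ten minutes.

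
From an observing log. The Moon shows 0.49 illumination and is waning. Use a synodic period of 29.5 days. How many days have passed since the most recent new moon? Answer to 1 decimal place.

22.2 days

cos θ = 1 − 2f = 0.020, giving a principal value of 88.9°.
Since the Moon is past full (waning), take the reflex angle: θ = 360° − 88.9° = 271.1°.
That fraction of the synodic month is 271.1/360 × 29.5 d ≈ 22.22 d.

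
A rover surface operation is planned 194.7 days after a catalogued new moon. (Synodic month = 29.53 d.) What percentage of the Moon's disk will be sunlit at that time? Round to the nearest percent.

194.7 d spans 6 complete synodic months (6 × 29.53 = 177.18 d) plus 17.52 d.
Phase angle: θ = 360°·(17.52 d)/(29.53 d) = 213.6°.
With cos θ = (-0.833), the lit fraction is (1 − (-0.833))/2 ≈ 0.917, so 92%.

92%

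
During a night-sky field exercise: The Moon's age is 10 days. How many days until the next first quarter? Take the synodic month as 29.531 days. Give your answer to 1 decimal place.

First quarter is 0.25 of the way through the cycle: age 0.25 × 29.531 = 7.383 d.
Already past this cycle's first quarter; the next is at 7.383 + 29.531 = 36.914 d, so 36.914 − 10 = 26.914 days.

26.9 days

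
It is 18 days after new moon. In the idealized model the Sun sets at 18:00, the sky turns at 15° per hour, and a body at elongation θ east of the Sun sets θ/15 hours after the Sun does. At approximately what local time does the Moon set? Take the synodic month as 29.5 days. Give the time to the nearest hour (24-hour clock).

09:00

Phase angle: θ = 360°·(18 d)/(29.5 d) = 219.7°.
Delay after the Sun = 219.7° / (15°/h) ≈ 14.64 h.
18:00 + 14.64 h ≈ 08:39 → 09:00 to the nearest hour.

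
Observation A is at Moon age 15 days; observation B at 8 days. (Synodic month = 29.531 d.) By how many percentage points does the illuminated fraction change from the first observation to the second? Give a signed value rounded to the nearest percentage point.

First observation: θ = 360°·15/29.531 = 182.9°, so f = 0.999.
Second observation: θ = 97.5°, f = 0.565.
Δf = 0.565 − 0.999 = -0.434, i.e. -43 pp.

-43 percentage points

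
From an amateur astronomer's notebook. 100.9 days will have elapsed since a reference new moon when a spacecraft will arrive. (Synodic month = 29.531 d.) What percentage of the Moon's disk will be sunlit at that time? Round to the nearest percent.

100.9 d spans 3 complete synodic months (3 × 29.531 = 88.59 d) plus 12.31 d.
Elongation θ = 360° × 12.31/29.531 ≈ 150.0°.
With cos θ = (-0.866), the lit fraction is (1 − (-0.866))/2 ≈ 0.933, so 93%.

93%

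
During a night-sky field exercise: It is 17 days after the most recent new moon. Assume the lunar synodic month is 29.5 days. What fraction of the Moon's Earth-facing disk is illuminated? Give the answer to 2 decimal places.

0.94

Elongation θ = 360° × 17/29.5 ≈ 207.5°.
With cos θ = (-0.887), the lit fraction is (1 − (-0.887))/2 ≈ 0.944.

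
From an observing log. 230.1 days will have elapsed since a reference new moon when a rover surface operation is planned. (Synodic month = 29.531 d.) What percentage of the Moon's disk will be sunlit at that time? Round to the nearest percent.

37%

230.1 d spans 7 complete synodic months (7 × 29.531 = 206.72 d) plus 23.38 d.
Phase angle: θ = 360°·(23.38 d)/(29.531 d) = 285.1°.
With cos θ = 0.260, the lit fraction is (1 − 0.260)/2 ≈ 0.370, so 37%.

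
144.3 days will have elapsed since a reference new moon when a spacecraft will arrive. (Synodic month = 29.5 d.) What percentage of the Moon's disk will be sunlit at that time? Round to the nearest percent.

11%

Reduce mod P: 144.3 − 4×29.5 = 26.30 d into the current lunation.
Phase angle: θ = 360°·(26.30 d)/(29.5 d) = 320.9°.
With cos θ = 0.777, the lit fraction is (1 − 0.777)/2 ≈ 0.112, so 11%.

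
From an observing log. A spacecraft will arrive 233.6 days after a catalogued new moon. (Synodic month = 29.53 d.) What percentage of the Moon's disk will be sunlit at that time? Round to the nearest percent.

8%

233.6/29.53 = 7.911 lunations, so 7 complete cycles and 26.89 d into the next.
Elongation θ = 360° × 26.89/29.53 ≈ 327.8°.
With cos θ = 0.846, the lit fraction is (1 − 0.846)/2 ≈ 0.077, so 8%.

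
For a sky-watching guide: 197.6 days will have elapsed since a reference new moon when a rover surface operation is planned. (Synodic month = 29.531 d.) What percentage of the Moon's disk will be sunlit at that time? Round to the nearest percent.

197.6 d spans 6 complete synodic months (6 × 29.531 = 177.19 d) plus 20.41 d.
The Moon has covered 20.41/29.531 of its cycle, so θ ≈ 360° × 20.41/29.531 = 248.9°.
cos 248.9° = (-0.361), so f = (1 − (-0.361))/2 = 0.680, so 68%.

68%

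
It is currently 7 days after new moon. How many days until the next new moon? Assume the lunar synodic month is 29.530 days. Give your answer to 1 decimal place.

One full lunation from the last new moon is 29.530 d; remaining = 29.530 − 7 = 22.530 d.

22.5 days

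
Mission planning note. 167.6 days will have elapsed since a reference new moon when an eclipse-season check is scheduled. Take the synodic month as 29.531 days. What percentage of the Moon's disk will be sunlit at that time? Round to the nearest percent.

167.6 d spans 5 complete synodic months (5 × 29.531 = 147.66 d) plus 19.94 d.
The Moon has covered 19.94/29.531 of its cycle, so θ ≈ 360° × 19.94/29.531 = 243.1°.
Illuminated fraction = (1 − cos 243.1°)/2 = (1 − (-0.452))/2 ≈ 0.726, so 73%.

73%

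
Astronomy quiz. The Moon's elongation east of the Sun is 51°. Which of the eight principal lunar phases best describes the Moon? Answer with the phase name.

The waxing crescent sector spans roughly 22°–68°; 51° falls inside it.

waxing crescent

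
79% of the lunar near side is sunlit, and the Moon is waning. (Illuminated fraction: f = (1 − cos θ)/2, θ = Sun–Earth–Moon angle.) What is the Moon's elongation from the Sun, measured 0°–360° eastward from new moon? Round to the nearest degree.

235°

cos θ = 1 − 2f = -0.580, giving a principal value of 125.5°.
Waning ⇒ past full, so θ = 360° − 125.5° = 234.5°.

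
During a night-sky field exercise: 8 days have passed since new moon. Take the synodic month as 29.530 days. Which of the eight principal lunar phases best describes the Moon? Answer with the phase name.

first quarter

At 8/29.530 of the cycle, θ ≈ 98° — the first quarter range.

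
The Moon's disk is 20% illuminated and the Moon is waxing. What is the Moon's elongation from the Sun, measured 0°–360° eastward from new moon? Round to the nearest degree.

53°

From f = (1 − cos θ)/2: cos θ = 1 − 2×0.20 = 0.600; arccos → 53.1°.
The Moon is waxing (0°–180°), so θ = 53.1° directly.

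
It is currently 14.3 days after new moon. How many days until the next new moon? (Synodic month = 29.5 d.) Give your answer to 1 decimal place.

The next new moon completes the synodic month: 29.5 − 14.3 = 15.200 days.

15.2 days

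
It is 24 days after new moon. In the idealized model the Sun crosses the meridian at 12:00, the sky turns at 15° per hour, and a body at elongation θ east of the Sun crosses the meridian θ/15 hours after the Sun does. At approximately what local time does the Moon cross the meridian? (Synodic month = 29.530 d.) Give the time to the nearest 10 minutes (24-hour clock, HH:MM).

07:30

Phase angle: θ = 360°·(24 d)/(29.530 d) = 292.6°.
At 15° of sky rotation per hour, 292.6° corresponds to a 19.51 h lag.
12:00 + 19.506 h ≈ 07:30 → 07:30 to the nearest ten minutes.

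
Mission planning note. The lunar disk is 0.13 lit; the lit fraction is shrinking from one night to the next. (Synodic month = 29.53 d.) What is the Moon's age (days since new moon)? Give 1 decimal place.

Invert f = (1 − cos θ)/2 to get cos θ = 1 − 2(0.13) = 0.740, hence θ₀ = arccos 0.740 = 42.3°.
A waning Moon lies in 180°–360°, so θ = 360° − 42.3° = 317.7°.
That fraction of the synodic month is 317.7/360 × 29.53 d ≈ 26.06 d.

26.1 days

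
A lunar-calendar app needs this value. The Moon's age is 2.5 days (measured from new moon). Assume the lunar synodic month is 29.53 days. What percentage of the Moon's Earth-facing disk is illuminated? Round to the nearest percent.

Elongation θ = 360° × 2.5/29.53 ≈ 30.5°.
Illuminated fraction = (1 − cos 30.5°)/2 = (1 − 0.862)/2 ≈ 0.069, so 7%.

7%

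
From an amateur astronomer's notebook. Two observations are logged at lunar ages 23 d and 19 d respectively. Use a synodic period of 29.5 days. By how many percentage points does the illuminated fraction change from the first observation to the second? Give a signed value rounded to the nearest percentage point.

+40 pp

θ₁ = 360° × 23/29.5 = 280.7°, f₁ = (1 − cos θ₁)/2 = 0.407.
θ₂ = 360° × 19/29.5 = 231.9°, f₂ = (1 − cos θ₂)/2 = 0.809.
Change = f₂ − f₁ = +0.401 → +40 percentage points.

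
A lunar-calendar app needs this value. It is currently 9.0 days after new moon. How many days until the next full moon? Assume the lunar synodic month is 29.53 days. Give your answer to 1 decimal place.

5.8 days

Full moon is 0.5 of the way through the cycle: age 0.5 × 29.53 = 14.765 d.
That is 14.765 − 9.0 = 5.765 days ahead.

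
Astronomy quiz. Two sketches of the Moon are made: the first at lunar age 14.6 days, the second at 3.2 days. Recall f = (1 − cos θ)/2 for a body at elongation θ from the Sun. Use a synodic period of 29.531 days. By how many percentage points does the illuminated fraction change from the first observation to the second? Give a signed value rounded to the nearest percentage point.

θ₁ = 360° × 14.6/29.531 = 178.0°, f₁ = (1 − cos θ₁)/2 = 1.000.
θ₂ = 360° × 3.2/29.531 = 39.0°, f₂ = (1 − cos θ₂)/2 = 0.111.
Change = f₂ − f₁ = -0.888 → -89 percentage points.

-89 pp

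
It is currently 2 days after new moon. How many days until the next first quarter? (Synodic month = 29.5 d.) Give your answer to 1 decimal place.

5.4 days

First quarter occurs at elongation 90°, i.e. at age 29.5 × 90/360 = 7.375 d.
That is 7.375 − 2 = 5.375 days ahead.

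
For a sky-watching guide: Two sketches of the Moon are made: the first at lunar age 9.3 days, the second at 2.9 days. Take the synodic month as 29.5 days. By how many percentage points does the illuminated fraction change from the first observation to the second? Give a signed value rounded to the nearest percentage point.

-61 pp

First observation: θ = 360°·9.3/29.5 = 113.5°, so f = 0.699.
Second observation: θ = 35.4°, f = 0.092.
Δf = 0.092 − 0.699 = -0.607, i.e. -61 pp.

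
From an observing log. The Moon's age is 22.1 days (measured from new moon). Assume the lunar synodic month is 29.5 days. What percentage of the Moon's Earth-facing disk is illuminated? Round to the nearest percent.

Elongation θ = 360° × 22.1/29.5 ≈ 269.7°.
cos 269.7° = (-0.005), so f = (1 − (-0.005))/2 = 0.503, so 50%.

50%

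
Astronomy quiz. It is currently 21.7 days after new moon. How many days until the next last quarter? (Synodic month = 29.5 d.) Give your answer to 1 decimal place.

Last quarter occurs at elongation 270°, i.e. at age 29.5 × 270/360 = 22.125 d.
So 0.425 days remain (22.125 − 21.7).

0.4 days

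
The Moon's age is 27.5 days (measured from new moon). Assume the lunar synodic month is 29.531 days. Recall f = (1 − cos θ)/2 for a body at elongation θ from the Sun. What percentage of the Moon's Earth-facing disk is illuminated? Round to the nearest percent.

5%

Phase angle: θ = 360°·(27.5 d)/(29.531 d) = 335.2°.
Illuminated fraction = (1 − cos 335.2°)/2 = (1 − 0.908)/2 ≈ 0.046, so 5%.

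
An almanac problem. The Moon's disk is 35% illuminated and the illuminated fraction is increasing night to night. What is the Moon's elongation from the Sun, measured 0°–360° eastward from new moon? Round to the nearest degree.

From f = (1 − cos θ)/2: cos θ = 1 − 2×0.35 = 0.300; arccos → 72.5°.
Before full moon the principal value applies: θ = 72.5°.

73°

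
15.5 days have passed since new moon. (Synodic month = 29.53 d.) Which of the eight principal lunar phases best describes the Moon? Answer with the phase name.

θ ≈ 360° × 15.5/29.53 = 189°, which falls in the full moon sector.

full moon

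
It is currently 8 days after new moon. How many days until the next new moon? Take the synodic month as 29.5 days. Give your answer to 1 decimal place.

The next new moon completes the synodic month: 29.5 − 8 = 21.500 days.

21.5 days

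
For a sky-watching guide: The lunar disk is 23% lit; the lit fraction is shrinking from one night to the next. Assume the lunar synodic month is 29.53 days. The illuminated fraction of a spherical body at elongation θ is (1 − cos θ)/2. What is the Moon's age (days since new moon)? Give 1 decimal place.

24.8 days

cos θ = 1 − 2f = 0.540, giving a principal value of 57.3°.
A waning Moon lies in 180°–360°, so θ = 360° − 57.3° = 302.7°.
At 360°/29.53 d per day, 302.7° corresponds to 24.83 days.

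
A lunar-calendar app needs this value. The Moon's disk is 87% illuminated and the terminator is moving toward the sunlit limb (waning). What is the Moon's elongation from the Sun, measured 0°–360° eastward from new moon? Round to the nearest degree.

222°

From f = (1 − cos θ)/2: cos θ = 1 − 2×0.87 = -0.740; arccos → 137.7°.
Since the Moon is past full (waning), take the reflex angle: θ = 360° − 137.7° = 222.3°.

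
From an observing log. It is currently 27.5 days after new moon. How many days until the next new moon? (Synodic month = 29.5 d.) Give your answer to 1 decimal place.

One full lunation from the last new moon is 29.5 d; remaining = 29.5 − 27.5 = 2.000 d.

2.0 days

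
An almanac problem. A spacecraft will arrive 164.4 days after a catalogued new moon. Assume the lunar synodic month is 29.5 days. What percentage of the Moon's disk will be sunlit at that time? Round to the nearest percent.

164.4/29.5 = 5.573 lunations, so 5 complete cycles and 16.90 d into the next.
Elongation θ = 360° × 16.90/29.5 ≈ 206.2°.
With cos θ = (-0.897), the lit fraction is (1 − (-0.897))/2 ≈ 0.948, so 95%.

95%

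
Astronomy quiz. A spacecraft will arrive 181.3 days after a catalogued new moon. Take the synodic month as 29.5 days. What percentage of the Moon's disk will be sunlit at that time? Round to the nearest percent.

Reduce mod P: 181.3 − 6×29.5 = 4.30 d into the current lunation.
Phase angle: θ = 360°·(4.30 d)/(29.5 d) = 52.5°.
With cos θ = 0.609, the lit fraction is (1 − 0.609)/2 ≈ 0.195, so 20%.

20%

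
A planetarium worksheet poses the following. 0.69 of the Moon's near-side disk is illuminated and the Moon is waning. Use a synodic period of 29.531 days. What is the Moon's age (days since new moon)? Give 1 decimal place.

20.3 days

cos θ = 1 − 2f = -0.380, giving a principal value of 112.3°.
Since the Moon is past full (waning), take the reflex angle: θ = 360° − 112.3° = 247.7°.
Age = 29.531 × 247.7°/360° ≈ 20.32 days.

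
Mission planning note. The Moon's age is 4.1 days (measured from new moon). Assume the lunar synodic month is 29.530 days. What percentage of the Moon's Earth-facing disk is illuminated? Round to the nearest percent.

The Moon has covered 4.1/29.530 of its cycle, so θ ≈ 360° × 4.1/29.530 = 50.0°.
Illuminated fraction = (1 − cos 50.0°)/2 = (1 − 0.643)/2 ≈ 0.178, so 18%.

18%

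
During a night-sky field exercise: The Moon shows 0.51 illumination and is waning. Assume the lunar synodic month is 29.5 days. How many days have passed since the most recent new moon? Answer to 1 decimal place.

From f = (1 − cos θ)/2: cos θ = 1 − 2×0.51 = -0.020; arccos → 91.1°.
A waning Moon lies in 180°–360°, so θ = 360° − 91.1° = 268.9°.
That fraction of the synodic month is 268.9/360 × 29.5 d ≈ 22.03 d.

22.0 days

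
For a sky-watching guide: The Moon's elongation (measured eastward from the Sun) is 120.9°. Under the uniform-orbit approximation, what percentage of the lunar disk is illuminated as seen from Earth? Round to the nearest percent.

76%

Half-versine of 120.9°: (1 − (-0.514))/2 = 0.757, i.e. 76%.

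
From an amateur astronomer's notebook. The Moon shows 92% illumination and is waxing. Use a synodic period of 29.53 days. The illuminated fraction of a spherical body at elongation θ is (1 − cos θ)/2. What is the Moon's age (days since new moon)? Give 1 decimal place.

12.1 days

cos θ = 1 − 2f = -0.840, giving a principal value of 147.1°.
The Moon is waxing (0°–180°), so θ = 147.1° directly.
That fraction of the synodic month is 147.1/360 × 29.53 d ≈ 12.07 d.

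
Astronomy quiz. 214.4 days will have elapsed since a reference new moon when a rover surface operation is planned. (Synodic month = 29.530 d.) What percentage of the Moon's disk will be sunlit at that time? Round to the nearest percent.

53%

214.4/29.530 = 7.260 lunations, so 7 complete cycles and 7.69 d into the next.
Phase angle: θ = 360°·(7.69 d)/(29.530 d) = 93.7°.
cos 93.7° = (-0.065), so f = (1 − (-0.065))/2 = 0.533, so 53%.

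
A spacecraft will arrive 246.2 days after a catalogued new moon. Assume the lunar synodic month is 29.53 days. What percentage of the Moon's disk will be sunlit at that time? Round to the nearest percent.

246.2 d spans 8 complete synodic months (8 × 29.53 = 236.24 d) plus 9.96 d.
Phase angle: θ = 360°·(9.96 d)/(29.53 d) = 121.4°.
With cos θ = (-0.521), the lit fraction is (1 − (-0.521))/2 ≈ 0.761, so 76%.

76%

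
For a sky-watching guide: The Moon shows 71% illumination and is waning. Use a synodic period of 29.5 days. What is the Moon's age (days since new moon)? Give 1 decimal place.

20.1 days

Invert f = (1 − cos θ)/2 to get cos θ = 1 − 2(0.71) = -0.420, hence θ₀ = arccos -0.420 = 114.8°.
A waning Moon lies in 180°–360°, so θ = 360° − 114.8° = 245.2°.
At 360°/29.5 d per day, 245.2° corresponds to 20.09 days.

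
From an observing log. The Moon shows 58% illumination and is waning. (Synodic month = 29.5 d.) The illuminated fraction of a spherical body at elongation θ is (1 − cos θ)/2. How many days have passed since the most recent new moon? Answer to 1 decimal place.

21.4 days

From f = (1 − cos θ)/2: cos θ = 1 − 2×0.58 = -0.160; arccos → 99.2°.
A waning Moon lies in 180°–360°, so θ = 360° − 99.2° = 260.8°.
Age = 29.5 × 260.8°/360° ≈ 21.37 days.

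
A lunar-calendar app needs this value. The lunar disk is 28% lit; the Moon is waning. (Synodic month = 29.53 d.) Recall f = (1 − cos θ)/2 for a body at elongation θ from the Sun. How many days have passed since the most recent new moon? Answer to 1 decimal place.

cos θ = 1 − 2f = 0.440, giving a principal value of 63.9°.
A waning Moon lies in 180°–360°, so θ = 360° − 63.9° = 296.1°.
Age = 29.53 × 296.1°/360° ≈ 24.29 days.

24.3 days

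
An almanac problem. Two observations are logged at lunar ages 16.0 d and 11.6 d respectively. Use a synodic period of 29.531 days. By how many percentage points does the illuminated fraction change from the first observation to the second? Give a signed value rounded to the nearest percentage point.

-9 pp

First observation: θ = 360°·16.0/29.531 = 195.0°, so f = 0.983.
Second observation: θ = 141.4°, f = 0.891.
Δf = 0.891 − 0.983 = -0.092, i.e. -9 pp.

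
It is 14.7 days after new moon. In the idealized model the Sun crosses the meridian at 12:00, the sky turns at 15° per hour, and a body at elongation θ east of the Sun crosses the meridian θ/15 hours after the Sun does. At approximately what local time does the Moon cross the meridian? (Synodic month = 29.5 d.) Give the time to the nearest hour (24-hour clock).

00:00

The Moon has covered 14.7/29.5 of its cycle, so θ ≈ 360° × 14.7/29.5 = 179.4°.
At 15° of sky rotation per hour, 179.4° corresponds to a 11.96 h lag.
12:00 + 11.96 h ≈ 23:58 → 00:00 to the nearest hour.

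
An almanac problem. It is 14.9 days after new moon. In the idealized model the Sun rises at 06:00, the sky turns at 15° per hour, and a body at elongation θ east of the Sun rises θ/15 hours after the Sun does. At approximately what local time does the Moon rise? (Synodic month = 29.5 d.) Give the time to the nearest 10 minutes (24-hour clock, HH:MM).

Phase angle: θ = 360°·(14.9 d)/(29.5 d) = 181.8°.
At 15° of sky rotation per hour, 181.8° corresponds to a 12.12 h lag.
06:00 + 12.122 h ≈ 18:07 → 18:10 to the nearest ten minutes.

18:10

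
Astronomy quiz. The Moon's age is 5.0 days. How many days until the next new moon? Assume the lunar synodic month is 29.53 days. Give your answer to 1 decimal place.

24.5 days

One full lunation from the last new moon is 29.53 d; remaining = 29.53 − 5.0 = 24.530 d.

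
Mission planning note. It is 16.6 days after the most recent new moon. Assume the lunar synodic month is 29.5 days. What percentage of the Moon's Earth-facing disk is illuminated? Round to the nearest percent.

Elongation θ = 360° × 16.6/29.5 ≈ 202.6°.
With cos θ = (-0.923), the lit fraction is (1 − (-0.923))/2 ≈ 0.962, so 96%.

96%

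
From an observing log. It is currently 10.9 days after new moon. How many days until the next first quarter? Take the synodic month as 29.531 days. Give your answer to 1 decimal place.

26.0 days

First quarter is 0.25 of the way through the cycle: age 0.25 × 29.531 = 7.383 d.
This lunation's first quarter (7.383 d) has passed, so add one period: 36.914 − 10.9 = 26.014 days.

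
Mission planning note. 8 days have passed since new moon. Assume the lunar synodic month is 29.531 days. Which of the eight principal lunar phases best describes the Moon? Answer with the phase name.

At 8/29.531 of the cycle, θ ≈ 98° — the first quarter range.

first quarter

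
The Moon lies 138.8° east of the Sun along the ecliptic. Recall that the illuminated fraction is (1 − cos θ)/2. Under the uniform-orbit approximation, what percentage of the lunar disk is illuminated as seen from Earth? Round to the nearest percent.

88%

Half-versine of 138.8°: (1 − (-0.752))/2 = 0.876, i.e. 88%.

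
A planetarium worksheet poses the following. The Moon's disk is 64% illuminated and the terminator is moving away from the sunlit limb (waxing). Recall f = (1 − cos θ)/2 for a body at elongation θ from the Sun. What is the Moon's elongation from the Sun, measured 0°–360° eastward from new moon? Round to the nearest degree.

106°

Invert f = (1 − cos θ)/2 to get cos θ = 1 − 2(0.64) = -0.280, hence θ₀ = arccos -0.280 = 106.3°.
The Moon is waxing (0°–180°), so θ = 106.3° directly.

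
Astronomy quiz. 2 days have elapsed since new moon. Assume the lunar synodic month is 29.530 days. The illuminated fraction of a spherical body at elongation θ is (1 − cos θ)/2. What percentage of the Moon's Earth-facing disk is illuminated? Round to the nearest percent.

The Moon has covered 2/29.530 of its cycle, so θ ≈ 360° × 2/29.530 = 24.4°.
Illuminated fraction = (1 − cos 24.4°)/2 = (1 − 0.911)/2 ≈ 0.045, so 4%.

4%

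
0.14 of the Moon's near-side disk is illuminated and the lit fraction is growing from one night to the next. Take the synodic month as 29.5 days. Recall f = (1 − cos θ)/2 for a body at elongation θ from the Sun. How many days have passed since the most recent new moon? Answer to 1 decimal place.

From f = (1 − cos θ)/2: cos θ = 1 − 2×0.14 = 0.720; arccos → 43.9°.
The Moon is waxing (0°–180°), so θ = 43.9° directly.
Age = 29.5 × 43.9°/360° ≈ 3.60 days.

3.6 days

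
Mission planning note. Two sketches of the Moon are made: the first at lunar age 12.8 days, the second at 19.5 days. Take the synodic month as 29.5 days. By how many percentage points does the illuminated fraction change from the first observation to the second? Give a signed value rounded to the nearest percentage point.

First observation: θ = 360°·12.8/29.5 = 156.2°, so f = 0.957.
Second observation: θ = 238.0°, f = 0.765.
Δf = 0.765 − 0.957 = -0.192, i.e. -19 pp.

-19 percentage points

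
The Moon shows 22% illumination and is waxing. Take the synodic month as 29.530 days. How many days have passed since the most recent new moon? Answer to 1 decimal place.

Invert f = (1 − cos θ)/2 to get cos θ = 1 − 2(0.22) = 0.560, hence θ₀ = arccos 0.560 = 55.9°.
Before full moon the principal value applies: θ = 55.9°.
That fraction of the synodic month is 55.9/360 × 29.530 d ≈ 4.59 d.

4.6 days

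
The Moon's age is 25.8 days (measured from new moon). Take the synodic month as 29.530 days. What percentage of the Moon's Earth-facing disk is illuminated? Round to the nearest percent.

Phase angle: θ = 360°·(25.8 d)/(29.530 d) = 314.5°.
cos 314.5° = 0.701, so f = (1 − 0.701)/2 = 0.149, so 15%.

15%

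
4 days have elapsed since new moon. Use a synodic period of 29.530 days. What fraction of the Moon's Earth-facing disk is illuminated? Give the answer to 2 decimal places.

0.17

Phase angle: θ = 360°·(4 d)/(29.530 d) = 48.8°.
Illuminated fraction = (1 − cos 48.8°)/2 = (1 − 0.659)/2 ≈ 0.170.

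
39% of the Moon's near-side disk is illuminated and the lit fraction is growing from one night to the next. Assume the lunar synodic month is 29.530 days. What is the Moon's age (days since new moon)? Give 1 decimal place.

Invert f = (1 − cos θ)/2 to get cos θ = 1 − 2(0.39) = 0.220, hence θ₀ = arccos 0.220 = 77.3°.
The Moon is waxing (0°–180°), so θ = 77.3° directly.
At 360°/29.530 d per day, 77.3° corresponds to 6.34 days.

6.3 days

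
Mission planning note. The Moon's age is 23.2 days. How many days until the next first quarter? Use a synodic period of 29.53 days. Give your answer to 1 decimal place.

First quarter is 0.25 of the way through the cycle: age 0.25 × 29.53 = 7.383 d.
This lunation's first quarter (7.383 d) has passed, so add one period: 36.913 − 23.2 = 13.713 days.

13.7 days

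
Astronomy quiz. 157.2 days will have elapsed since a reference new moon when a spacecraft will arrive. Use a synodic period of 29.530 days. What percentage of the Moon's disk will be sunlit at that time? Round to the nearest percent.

72%

157.2/29.530 = 5.323 lunations, so 5 complete cycles and 9.55 d into the next.
Elongation θ = 360° × 9.55/29.530 ≈ 116.4°.
Illuminated fraction = (1 − cos 116.4°)/2 = (1 − (-0.445))/2 ≈ 0.723, so 72%.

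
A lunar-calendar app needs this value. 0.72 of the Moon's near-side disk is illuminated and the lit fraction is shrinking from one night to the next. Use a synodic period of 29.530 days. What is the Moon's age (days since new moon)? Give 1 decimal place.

cos θ = 1 − 2f = -0.440, giving a principal value of 116.1°.
A waning Moon lies in 180°–360°, so θ = 360° − 116.1° = 243.9°.
Age = 29.530 × 243.9°/360° ≈ 20.01 days.

20.0 days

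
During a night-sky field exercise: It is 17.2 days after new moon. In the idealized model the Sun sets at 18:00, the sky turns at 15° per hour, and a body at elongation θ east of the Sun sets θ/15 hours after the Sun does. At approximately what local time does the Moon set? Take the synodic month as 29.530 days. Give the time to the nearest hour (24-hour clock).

Phase angle: θ = 360°·(17.2 d)/(29.530 d) = 209.7°.
At 15° of sky rotation per hour, 209.7° corresponds to a 13.98 h lag.
18:00 + 13.98 h ≈ 07:59 → 08:00 to the nearest hour.

08:00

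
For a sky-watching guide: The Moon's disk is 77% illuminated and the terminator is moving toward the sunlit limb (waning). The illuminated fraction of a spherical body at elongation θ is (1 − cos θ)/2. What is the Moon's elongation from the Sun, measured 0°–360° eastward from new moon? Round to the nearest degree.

237°

From f = (1 − cos θ)/2: cos θ = 1 − 2×0.77 = -0.540; arccos → 122.7°.
Waning ⇒ past full, so θ = 360° − 122.7° = 237.3°.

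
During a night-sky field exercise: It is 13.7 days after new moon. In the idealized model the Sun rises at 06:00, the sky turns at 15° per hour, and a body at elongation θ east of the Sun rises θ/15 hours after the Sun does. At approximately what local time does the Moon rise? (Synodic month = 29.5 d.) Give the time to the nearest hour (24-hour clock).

The Moon has covered 13.7/29.5 of its cycle, so θ ≈ 360° × 13.7/29.5 = 167.2°.
The Moon trails the Sun by θ/15 = 167.2/15 ≈ 11.15 hours.
06:00 + 11.15 h ≈ 17:09 → 17:00 to the nearest hour.

17:00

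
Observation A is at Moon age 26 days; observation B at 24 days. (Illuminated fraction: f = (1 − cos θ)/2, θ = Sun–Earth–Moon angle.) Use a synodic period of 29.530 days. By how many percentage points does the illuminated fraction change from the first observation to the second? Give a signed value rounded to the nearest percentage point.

+17 pp

θ₁ = 360° × 26/29.530 = 317.0°, f₁ = (1 − cos θ₁)/2 = 0.135.
θ₂ = 360° × 24/29.530 = 292.6°, f₂ = (1 − cos θ₂)/2 = 0.308.
Change = f₂ − f₁ = +0.173 → +17 percentage points.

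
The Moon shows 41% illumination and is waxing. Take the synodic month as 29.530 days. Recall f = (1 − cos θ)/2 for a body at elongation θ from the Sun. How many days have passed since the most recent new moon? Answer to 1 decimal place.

6.5 days

Invert f = (1 − cos θ)/2 to get cos θ = 1 − 2(0.41) = 0.180, hence θ₀ = arccos 0.180 = 79.6°.
The Moon is waxing (0°–180°), so θ = 79.6° directly.
Age = 29.530 × 79.6°/360° ≈ 6.53 days.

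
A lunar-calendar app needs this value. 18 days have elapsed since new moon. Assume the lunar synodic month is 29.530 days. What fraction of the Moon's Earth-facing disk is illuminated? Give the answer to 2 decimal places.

0.89

Phase angle: θ = 360°·(18 d)/(29.530 d) = 219.4°.
Illuminated fraction = (1 − cos 219.4°)/2 = (1 − (-0.772))/2 ≈ 0.886.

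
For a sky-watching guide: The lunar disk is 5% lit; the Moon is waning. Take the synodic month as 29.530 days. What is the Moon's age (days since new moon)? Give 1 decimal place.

cos θ = 1 − 2f = 0.900, giving a principal value of 25.8°.
A waning Moon lies in 180°–360°, so θ = 360° − 25.8° = 334.2°.
Age = 29.530 × 334.2°/360° ≈ 27.41 days.

27.4 days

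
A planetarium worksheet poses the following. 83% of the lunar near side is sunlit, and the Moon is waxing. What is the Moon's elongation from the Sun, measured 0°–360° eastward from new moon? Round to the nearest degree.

131°

cos θ = 1 − 2f = -0.660, giving a principal value of 131.3°.
Before full moon the principal value applies: θ = 131.3°.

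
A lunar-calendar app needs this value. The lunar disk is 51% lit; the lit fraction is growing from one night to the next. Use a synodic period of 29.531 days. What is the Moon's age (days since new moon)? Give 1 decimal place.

From f = (1 − cos θ)/2: cos θ = 1 − 2×0.51 = -0.020; arccos → 91.1°.
Waxing ⇒ before full, so θ = 91.1°.
At 360°/29.531 d per day, 91.1° corresponds to 7.48 days.

7.5 days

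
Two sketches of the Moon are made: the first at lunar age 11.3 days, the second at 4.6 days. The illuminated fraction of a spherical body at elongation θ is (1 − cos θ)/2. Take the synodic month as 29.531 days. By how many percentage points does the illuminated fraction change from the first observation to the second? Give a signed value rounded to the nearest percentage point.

θ₁ = 360° × 11.3/29.531 = 137.8°, f₁ = (1 − cos θ₁)/2 = 0.870.
θ₂ = 360° × 4.6/29.531 = 56.1°, f₂ = (1 − cos θ₂)/2 = 0.221.
Change = f₂ − f₁ = -0.649 → -65 percentage points.

-65 pp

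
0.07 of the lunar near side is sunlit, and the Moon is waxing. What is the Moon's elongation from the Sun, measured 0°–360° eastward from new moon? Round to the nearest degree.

31°

From f = (1 − cos θ)/2: cos θ = 1 − 2×0.07 = 0.860; arccos → 30.7°.
Before full moon the principal value applies: θ = 30.7°.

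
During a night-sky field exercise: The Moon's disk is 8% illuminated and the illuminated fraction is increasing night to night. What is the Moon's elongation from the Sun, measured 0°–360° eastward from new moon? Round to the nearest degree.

33°

cos θ = 1 − 2f = 0.840, giving a principal value of 32.9°.
The Moon is waxing (0°–180°), so θ = 32.9° directly.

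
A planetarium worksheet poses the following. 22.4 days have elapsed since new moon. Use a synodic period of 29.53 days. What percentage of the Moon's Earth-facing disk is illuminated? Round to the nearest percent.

47%

Phase angle: θ = 360°·(22.4 d)/(29.53 d) = 273.1°.
With cos θ = 0.054, the lit fraction is (1 − 0.054)/2 ≈ 0.473, so 47%.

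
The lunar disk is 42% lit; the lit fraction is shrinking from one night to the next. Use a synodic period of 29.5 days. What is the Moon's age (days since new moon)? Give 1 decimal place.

Invert f = (1 − cos θ)/2 to get cos θ = 1 − 2(0.42) = 0.160, hence θ₀ = arccos 0.160 = 80.8°.
Since the Moon is past full (waning), take the reflex angle: θ = 360° − 80.8° = 279.2°.
That fraction of the synodic month is 279.2/360 × 29.5 d ≈ 22.88 d.

22.9 days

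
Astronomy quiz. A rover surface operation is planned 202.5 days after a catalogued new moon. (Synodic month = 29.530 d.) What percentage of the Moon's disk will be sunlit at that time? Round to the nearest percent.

19%

Reduce mod P: 202.5 − 6×29.530 = 25.32 d into the current lunation.
Elongation θ = 360° × 25.32/29.530 ≈ 308.7°.
With cos θ = 0.625, the lit fraction is (1 − 0.625)/2 ≈ 0.188, so 19%.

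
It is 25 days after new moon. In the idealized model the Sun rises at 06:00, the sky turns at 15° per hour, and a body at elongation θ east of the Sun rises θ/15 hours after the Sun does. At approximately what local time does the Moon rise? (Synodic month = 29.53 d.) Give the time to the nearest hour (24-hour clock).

Phase angle: θ = 360°·(25 d)/(29.53 d) = 304.8°.
Delay after the Sun = 304.8° / (15°/h) ≈ 20.32 h.
06:00 + 20.32 h ≈ 02:19 → 02:00 to the nearest hour.

02:00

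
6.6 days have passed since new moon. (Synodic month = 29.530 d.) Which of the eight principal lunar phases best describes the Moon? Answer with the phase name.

θ ≈ 360° × 6.6/29.530 = 80°, which falls in the first quarter sector.

first quarter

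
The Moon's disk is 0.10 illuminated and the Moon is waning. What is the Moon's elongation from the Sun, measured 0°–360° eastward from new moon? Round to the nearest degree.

323°

From f = (1 − cos θ)/2: cos θ = 1 − 2×0.10 = 0.800; arccos → 36.9°.
Waning ⇒ past full, so θ = 360° − 36.9° = 323.1°.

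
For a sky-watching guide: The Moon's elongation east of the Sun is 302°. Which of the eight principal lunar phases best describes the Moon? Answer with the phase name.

waning crescent

The waning crescent sector spans roughly 292°–338°; 302° falls inside it.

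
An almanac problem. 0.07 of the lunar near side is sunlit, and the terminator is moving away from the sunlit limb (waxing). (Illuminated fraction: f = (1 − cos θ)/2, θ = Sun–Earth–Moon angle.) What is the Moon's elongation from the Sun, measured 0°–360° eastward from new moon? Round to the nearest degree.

31°

Invert f = (1 − cos θ)/2 to get cos θ = 1 − 2(0.07) = 0.860, hence θ₀ = arccos 0.860 = 30.7°.
The Moon is waxing (0°–180°), so θ = 30.7° directly.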